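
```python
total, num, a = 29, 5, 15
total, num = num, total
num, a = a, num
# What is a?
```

Trace:
`total, num, a = 29, 5, 15` → total = 29; num = 5; a = 15
`total, num = num, total` → total = 5; num = 29
`num, a = a, num` → num = 15; a = 29
So a = 29

Answer: 29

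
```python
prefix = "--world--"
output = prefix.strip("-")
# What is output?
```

Trace:
`prefix = "--world--"` → prefix = '--world--'
`output = prefix.strip("-")` → output = 'world'
So output = 'world'

Answer: 'world'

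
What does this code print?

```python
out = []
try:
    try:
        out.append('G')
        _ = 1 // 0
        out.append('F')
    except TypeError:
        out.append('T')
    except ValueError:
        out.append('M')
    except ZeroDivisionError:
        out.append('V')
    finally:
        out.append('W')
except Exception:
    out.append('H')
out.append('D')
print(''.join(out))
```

Execution trace: 'G' (inner try body) → 'V' (inner except ZeroDivisionError) → 'W' (inner finally) → 'D' (after the try/except). Output: GVWD

Answer: GVWD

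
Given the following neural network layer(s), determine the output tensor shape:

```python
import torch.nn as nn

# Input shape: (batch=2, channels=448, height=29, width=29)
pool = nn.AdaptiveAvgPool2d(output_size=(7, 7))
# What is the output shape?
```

Input: (2, 448, 29, 29) -> Output: (2, 448, 7, 7)

Answer: (2, 448, 7, 7)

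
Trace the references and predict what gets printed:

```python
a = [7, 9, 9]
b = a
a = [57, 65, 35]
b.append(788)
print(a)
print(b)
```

Key concept: rebinding vs mutation: a is rebound to a new list, b still points at the original.
Step by step:
`a = [7, 9, 9]` → a = [7, 9, 9]
`b = a` → b = [7, 9, 9] (same object as a)
`a = [57, 65, 35]` → a = [57, 65, 35]
`b.append(788)` → b = [7, 9, 9, 788]
`print(a)` → prints [57, 65, 35]
`print(b)` → prints [7, 9, 9, 788]

Answer:
[57, 65, 35]
[7, 9, 9, 788]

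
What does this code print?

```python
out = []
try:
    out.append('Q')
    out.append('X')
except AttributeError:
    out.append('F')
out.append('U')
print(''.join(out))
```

Execution trace: 'Q' (try body) → 'X' (try body, no exception) → 'U' (after the try/except). Output: QXU

Answer: QXU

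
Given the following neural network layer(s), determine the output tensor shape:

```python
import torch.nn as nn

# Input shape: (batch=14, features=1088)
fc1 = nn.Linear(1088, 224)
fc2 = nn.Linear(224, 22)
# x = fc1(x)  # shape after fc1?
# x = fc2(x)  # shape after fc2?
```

Input: (14, 1088) -> after fc1: (14, 224) -> Output: (14, 22)

Answer: (14, 22)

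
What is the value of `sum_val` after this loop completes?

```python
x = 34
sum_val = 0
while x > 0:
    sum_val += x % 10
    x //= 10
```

Sum digits of 34
`sum_val` takes the values: 0 → 4 → 7

Answer: 7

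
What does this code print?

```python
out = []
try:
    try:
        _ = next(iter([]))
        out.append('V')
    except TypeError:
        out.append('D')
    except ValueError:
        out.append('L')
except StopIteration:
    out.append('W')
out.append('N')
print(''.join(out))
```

Execution trace: 'W' (outer except StopIteration) → 'N' (after the try/except). Output: WN

Answer: WN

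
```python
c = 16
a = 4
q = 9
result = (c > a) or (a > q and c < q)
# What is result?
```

Trace:
`c = 16` → c = 16
`a = 4` → a = 4
`q = 9` → q = 9
`result = (c > a) or (a > q and c < q)` → result = True
So result = True

Answer: True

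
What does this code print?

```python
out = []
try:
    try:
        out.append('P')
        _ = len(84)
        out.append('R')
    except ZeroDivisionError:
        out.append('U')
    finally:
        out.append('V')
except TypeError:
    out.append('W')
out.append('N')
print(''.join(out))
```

Execution trace: 'P' (try body) → 'V' (finally) → 'W' (outer except TypeError) → 'N' (after the try/except). Output: PVWN

Answer: PVWN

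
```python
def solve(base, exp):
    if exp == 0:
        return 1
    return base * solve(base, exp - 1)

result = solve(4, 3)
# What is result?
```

solve(4, 3) = 4 * 4 * 4 = 64

Answer: 64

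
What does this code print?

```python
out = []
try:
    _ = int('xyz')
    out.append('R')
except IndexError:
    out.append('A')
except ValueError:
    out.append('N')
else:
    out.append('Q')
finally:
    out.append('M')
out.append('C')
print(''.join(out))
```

Execution trace: 'N' (except ValueError) → 'M' (finally) → 'C' (after the try/except). Output: NMC

Answer: NMC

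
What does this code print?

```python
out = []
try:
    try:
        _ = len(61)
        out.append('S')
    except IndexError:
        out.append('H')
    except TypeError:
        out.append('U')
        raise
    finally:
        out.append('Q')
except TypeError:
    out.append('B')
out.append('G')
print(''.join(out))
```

Execution trace: 'U' (inner except TypeError) → 'Q' (inner finally) → 'B' (outer except TypeError) → 'G' (after the try/except). Output: UQBG

Answer: UQBG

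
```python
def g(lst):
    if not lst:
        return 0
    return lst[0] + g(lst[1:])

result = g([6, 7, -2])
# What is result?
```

6 + 7 + (-2) + 0 = 11

Answer: 11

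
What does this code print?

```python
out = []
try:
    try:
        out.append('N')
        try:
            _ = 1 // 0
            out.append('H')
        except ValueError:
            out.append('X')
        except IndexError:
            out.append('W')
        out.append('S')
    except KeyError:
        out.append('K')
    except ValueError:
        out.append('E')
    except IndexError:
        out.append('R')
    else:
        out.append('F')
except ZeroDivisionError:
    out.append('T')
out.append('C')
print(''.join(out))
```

Execution trace: 'N' (try body) → 'T' (outer except ZeroDivisionError) → 'C' (after the try/except). Output: NTC

Answer: NTC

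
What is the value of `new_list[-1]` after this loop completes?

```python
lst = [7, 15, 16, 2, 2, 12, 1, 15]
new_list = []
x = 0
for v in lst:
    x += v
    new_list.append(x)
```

Cumulative sum ends at 70
`new_list` takes the values: [] → [7] → [7, 22] → [7, 22, 38] → [7, 22, 38, 40] → [7, 22, 38, 40, 42] → [7, 22, 38, 40, 42, 54] → [7, 22, 38, 40, 42, 54, 55] → [7, 22, 38, 40, 42, 54, 55, 70]
So `new_list[-1]` = 70

Answer: 70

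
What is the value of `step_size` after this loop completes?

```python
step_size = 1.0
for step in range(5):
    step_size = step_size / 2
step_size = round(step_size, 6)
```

Halving LR 5 times: 1 / 2^5
`step_size` takes the values: 1.0 → 0.5 → 0.25 → 0.125 → 0.0625 → 0.03125

Answer: 0.03125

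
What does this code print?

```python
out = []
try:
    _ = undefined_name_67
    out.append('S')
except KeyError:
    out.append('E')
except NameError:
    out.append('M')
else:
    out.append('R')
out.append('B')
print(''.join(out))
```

Execution trace: 'M' (except NameError) → 'B' (after the try/except). Output: MB

Answer: MB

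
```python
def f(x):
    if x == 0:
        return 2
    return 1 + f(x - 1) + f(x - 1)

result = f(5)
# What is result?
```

f(x) = 1 + 2·f(x-1), f(0)=2. Closed form: (2+1)·2^5 - 1 = 95.

Answer: 95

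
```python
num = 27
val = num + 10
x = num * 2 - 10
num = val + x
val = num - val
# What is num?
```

Trace:
`num = 27` → num = 27
`val = num + 10` → val = 37
`x = num * 2 - 10` → x = 44
`num = val + x` → num = 81
`val = num - val` → val = 44
So num = 81

Answer: 81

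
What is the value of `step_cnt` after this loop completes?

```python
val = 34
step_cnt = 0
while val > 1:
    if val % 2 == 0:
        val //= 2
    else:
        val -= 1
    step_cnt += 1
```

Steps to reduce 34 to 1
`step_cnt` takes the values: 0 → 1 → 2 → 3 → 4 → 5 → 6

Answer: 6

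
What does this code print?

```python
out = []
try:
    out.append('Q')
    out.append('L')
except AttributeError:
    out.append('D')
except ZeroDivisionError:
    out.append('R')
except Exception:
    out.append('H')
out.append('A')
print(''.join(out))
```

Execution trace: 'Q' (try body) → 'L' (try body, no exception) → 'A' (after the try/except). Output: QLA

Answer: QLA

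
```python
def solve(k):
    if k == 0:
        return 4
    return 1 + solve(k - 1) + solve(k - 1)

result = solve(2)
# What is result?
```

solve(k) = 1 + 2·solve(k-1), solve(0)=4. Closed form: (4+1)·2^2 - 1 = 19.

Answer: 19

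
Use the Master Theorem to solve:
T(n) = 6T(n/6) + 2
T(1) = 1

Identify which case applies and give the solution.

a=6, b=6, f(n)=2. log_6(6) = 1. Since c=0 < 1, Case 1 applies: T(n) = Θ(n^log_b(a)) = O(n).

Answer: O(n) - Case 1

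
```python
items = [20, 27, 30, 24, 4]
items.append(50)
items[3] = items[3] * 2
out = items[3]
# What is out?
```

Trace:
`items = [20, 27, 30, 24, 4]` → items = [20, 27, 30, 24, 4]
`items.append(50)` → items = [20, 27, 30, 24, 4, 50]
`items[3] = items[3] * 2` → items = [20, 27, 30, 48, 4, 50]
`out = items[3]` → out = 48
So out = 48

Answer: 48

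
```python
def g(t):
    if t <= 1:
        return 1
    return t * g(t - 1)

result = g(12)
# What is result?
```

g(12) = 12 * 11 * 10 * 9 * 8 * 7 * 6 * 5 * 4 * 3 * 2 * 1 = 479001600

Answer: 479001600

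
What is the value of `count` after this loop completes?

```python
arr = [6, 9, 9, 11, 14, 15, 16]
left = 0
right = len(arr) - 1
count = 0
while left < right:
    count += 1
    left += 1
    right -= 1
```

Iterations until pointers meet (list length 7)
`count` takes the values: 0 → 1 → 2 → 3

Answer: 3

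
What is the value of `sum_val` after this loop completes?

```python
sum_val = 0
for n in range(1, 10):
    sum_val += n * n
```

Sum of squares 1² to 9² = 285
`sum_val` takes the values: 0 → 1 → 5 → 14 → 30 → 55 → 91 → 140 → 204 → 285

Answer: 285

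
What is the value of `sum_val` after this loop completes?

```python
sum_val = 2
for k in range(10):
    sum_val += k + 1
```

Start at 2, add 1 to 10 = 57
`sum_val` takes the values: 2 → 3 → 5 → 8 → 12 → 17 → 23 → 30 → 38 → 47 → 57

Answer: 57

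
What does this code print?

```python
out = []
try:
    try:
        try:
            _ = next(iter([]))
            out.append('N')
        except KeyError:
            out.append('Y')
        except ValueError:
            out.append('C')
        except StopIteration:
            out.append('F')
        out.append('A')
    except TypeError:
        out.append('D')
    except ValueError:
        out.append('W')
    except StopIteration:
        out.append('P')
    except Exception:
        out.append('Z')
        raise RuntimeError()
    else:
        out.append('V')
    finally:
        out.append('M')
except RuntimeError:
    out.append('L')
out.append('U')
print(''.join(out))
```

Execution trace: 'F' (inner except StopIteration) → 'A' (try body, no exception) → 'V' (else) → 'M' (finally) → 'U' (after the try/except). Output: FAVMU

Answer: FAVMU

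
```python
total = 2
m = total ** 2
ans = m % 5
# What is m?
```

Trace:
`total = 2` → total = 2
`m = total ** 2` → m = 4
`ans = m % 5` → ans = 4
So m = 4

Answer: 4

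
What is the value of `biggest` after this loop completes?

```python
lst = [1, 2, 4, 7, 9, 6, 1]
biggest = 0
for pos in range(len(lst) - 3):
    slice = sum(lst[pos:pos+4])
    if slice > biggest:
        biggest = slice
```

Max sum of 4-element window in [1, 2, 4, 7, 9, 6, 1]
`biggest` takes the values: 0 → 14 → 22 → 26

Answer: 26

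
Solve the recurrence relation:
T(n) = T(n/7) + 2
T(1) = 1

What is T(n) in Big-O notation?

Each step divides n by 7 and adds 2. After log_7(n) steps we reach T(1)=1. So T(n) = 2·log_7(n) + 1 = O(log n).

Answer: O(log n)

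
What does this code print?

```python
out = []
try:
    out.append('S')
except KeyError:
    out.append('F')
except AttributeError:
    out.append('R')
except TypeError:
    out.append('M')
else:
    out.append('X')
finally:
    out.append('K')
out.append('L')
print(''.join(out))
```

Execution trace: 'S' (try body, no exception) → 'X' (else) → 'K' (finally) → 'L' (after the try/except). Output: SXKL

Answer: SXKL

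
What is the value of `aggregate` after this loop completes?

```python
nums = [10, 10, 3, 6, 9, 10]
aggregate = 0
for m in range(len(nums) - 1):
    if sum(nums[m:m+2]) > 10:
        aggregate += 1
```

Count windows with sum > 10
`aggregate` takes the values: 0 → 1 → 2 → 3 → 4

Answer: 4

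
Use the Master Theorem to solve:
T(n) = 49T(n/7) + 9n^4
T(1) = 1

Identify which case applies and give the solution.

a=49, b=7, f(n)=9n^4. log_7(49) = 2. Since c=4 > 2 and the regularity condition holds (49(n/7)^4 = (49/7^4)n^4 with 49/7^4 < 1), Case 3 applies: T(n) = Θ(f(n)) = O(n^4).

Answer: O(n^4) - Case 3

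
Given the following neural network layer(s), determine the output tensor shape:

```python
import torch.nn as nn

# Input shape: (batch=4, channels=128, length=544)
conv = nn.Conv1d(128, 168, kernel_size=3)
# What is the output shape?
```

Input: (4, 128, 544) -> Output: (4, 168, 542)

Answer: (4, 168, 542)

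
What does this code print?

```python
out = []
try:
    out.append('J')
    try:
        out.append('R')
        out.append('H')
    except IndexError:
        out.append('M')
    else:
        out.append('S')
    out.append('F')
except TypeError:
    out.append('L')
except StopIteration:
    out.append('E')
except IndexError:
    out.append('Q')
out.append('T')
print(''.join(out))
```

Execution trace: 'J' (try body) → 'R' (inner try body) → 'H' (inner try body, no exception) → 'S' (inner else) → 'F' (try body, no exception) → 'T' (after the try/except). Output: JRHSFT

Answer: JRHSFT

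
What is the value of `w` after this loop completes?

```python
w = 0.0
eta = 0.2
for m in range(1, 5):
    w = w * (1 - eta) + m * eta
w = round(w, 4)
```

Moving average with lr=0.2
`w` takes the values: 0.0 → 0.2 → 0.56 → 1.048 → 1.6384

Answer: 1.6384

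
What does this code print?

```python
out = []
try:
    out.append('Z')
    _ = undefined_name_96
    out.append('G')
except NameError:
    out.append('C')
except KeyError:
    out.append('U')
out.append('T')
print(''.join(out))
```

Execution trace: 'Z' (try body) → 'C' (except NameError) → 'T' (after the try/except). Output: ZCT

Answer: ZCT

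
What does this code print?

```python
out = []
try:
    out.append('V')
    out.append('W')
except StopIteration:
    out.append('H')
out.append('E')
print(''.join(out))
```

Execution trace: 'V' (try body) → 'W' (try body, no exception) → 'E' (after the try/except). Output: VWE

Answer: VWE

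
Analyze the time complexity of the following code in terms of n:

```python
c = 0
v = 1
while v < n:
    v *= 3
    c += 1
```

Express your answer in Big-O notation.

Each loop level contributes: log n. Multiplying the contributions gives O(log n).

Answer: O(log n)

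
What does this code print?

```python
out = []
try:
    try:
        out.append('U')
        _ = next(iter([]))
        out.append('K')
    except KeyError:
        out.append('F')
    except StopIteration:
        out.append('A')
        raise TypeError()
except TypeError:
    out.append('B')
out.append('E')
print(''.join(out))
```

Execution trace: 'U' (inner try body) → 'A' (inner except StopIteration) → 'B' (outer except TypeError) → 'E' (after the try/except). Output: UABE

Answer: UABE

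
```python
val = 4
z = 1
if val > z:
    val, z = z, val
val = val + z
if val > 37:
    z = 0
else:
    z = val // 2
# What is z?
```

Trace:
`val = 4` → val = 4
`z = 1` → z = 1
`if val > z: ...` → val > z is True → val = 1; z = 4
`val = val + z` → val = 5
`if val > 37: ...` → val > 37 is False, take else branch → z = 2
So z = 2

Answer: 2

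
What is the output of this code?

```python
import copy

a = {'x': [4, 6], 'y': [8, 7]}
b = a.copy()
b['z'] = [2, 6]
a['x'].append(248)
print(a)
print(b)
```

Key concept: shallow copy of dict with mutable values.
Step by step:
`a = {'x': [4, 6], 'y': [8, 7]}` → a = {'x': [4, 6], 'y': [8, 7]}
`b = a.copy()` → b = {'x': [4, 6], 'y': [8, 7]}
`b['z'] = [2, 6]` → b = {'x': [4, 6], 'y': [8, 7], 'z': [2, 6]}
`a['x'].append(248)` → a = {'x': [4, 6, 248], 'y': [8, 7]}; b = {'x': [4, 6, 248], 'y': [8, 7], 'z': [2, 6]}
`print(a)` → prints {'x': [4, 6, 248], 'y': [8, 7]}
`print(b)` → prints {'x': [4, 6, 248], 'y': [8, 7], 'z': [2, 6]}

Answer:
{'x': [4, 6, 248], 'y': [8, 7]}
{'x': [4, 6, 248], 'y': [8, 7], 'z': [2, 6]}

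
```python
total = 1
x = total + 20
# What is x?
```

Trace:
`total = 1` → total = 1
`x = total + 20` → x = 21
So x = 21

Answer: 21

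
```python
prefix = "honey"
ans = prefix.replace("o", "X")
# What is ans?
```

Trace:
`prefix = "honey"` → prefix = 'honey'
`ans = prefix.replace("o", "X")` → ans = 'hXney'
So ans = 'hXney'

Answer: 'hXney'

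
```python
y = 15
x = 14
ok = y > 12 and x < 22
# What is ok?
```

Trace:
`y = 15` → y = 15
`x = 14` → x = 14
`ok = y > 12 and x < 22` → ok = True
So ok = True

Answer: True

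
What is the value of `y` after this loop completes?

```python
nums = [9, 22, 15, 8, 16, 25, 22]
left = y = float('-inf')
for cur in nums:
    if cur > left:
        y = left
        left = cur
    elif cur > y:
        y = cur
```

Second largest (with repeats) in [9, 22, 15, 8, 16, 25, 22]
`y` takes the values: -inf → 9 → 15 → 16 → 22

Answer: 22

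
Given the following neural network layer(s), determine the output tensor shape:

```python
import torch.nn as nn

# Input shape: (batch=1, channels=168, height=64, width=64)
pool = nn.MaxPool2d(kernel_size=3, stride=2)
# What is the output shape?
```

Input: (1, 168, 64, 64) -> Output: (1, 168, 31, 31)

Answer: (1, 168, 31, 31)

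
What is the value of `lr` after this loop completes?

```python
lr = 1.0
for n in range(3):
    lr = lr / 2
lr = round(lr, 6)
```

Halving LR 3 times: 1 / 2^3
`lr` takes the values: 1.0 → 0.5 → 0.25 → 0.125

Answer: 0.125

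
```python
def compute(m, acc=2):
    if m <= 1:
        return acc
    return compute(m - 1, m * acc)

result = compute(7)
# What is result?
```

Accumulator trace (n, acc): (7, 2) -> (6, 14) -> (5, 84) -> (4, 420) -> (3, 1680) -> (2, 5040) -> (1, 10080) -> return 10080

Answer: 10080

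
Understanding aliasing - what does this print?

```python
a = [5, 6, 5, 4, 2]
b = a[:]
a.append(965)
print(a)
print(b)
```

Key concept: slice [:] creates copy.
Step by step:
`a = [5, 6, 5, 4, 2]` → a = [5, 6, 5, 4, 2]
`b = a[:]` → b = [5, 6, 5, 4, 2]
`a.append(965)` → a = [5, 6, 5, 4, 2, 965]
`print(a)` → prints [5, 6, 5, 4, 2, 965]
`print(b)` → prints [5, 6, 5, 4, 2]

Answer:
[5, 6, 5, 4, 2, 965]
[5, 6, 5, 4, 2]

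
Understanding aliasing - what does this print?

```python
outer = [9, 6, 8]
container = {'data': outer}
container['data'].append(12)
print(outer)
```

Key concept: dict holds reference to list.
Step by step:
`outer = [9, 6, 8]` → outer = [9, 6, 8]
`container = {'data': outer}` → container = {'data': [9, 6, 8]}
`container['data'].append(12)` → outer = [9, 6, 8, 12]; container = {'data': [9, 6, 8, 12]}
`print(outer)` → prints [9, 6, 8, 12]

Answer: [9, 6, 8, 12]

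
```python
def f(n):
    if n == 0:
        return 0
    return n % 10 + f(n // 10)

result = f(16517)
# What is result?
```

Sum of digits of 16517: 7 + 1 + 5 + 6 + 1 = 20

Answer: 20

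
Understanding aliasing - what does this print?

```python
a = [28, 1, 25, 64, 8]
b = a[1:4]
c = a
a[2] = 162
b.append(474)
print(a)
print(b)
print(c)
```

Key concept: slice vs alias.
Step by step:
`a = [28, 1, 25, 64, 8]` → a = [28, 1, 25, 64, 8]
`b = a[1:4]` → b = [1, 25, 64]
`c = a` → c = [28, 1, 25, 64, 8] (same object as a)
`a[2] = 162` → a = [28, 1, 162, 64, 8] (same object as c); c = [28, 1, 162, 64, 8] (same object as a)
`b.append(474)` → b = [1, 25, 64, 474]
`print(a)` → prints [28, 1, 162, 64, 8]
`print(b)` → prints [1, 25, 64, 474]
`print(c)` → prints [28, 1, 162, 64, 8]

Answer:
[28, 1, 162, 64, 8]
[1, 25, 64, 474]
[28, 1, 162, 64, 8]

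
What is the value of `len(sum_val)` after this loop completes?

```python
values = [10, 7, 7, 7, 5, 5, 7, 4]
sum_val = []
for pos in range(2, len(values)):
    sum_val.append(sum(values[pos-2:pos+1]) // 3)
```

Number of 3-element averages
`sum_val` takes the values: [] → [8] → [8, 7] → [8, 7, 6] → [8, 7, 6, 5] → [8, 7, 6, 5, 5] → [8, 7, 6, 5, 5, 5]
So `len(sum_val)` = 6

Answer: 6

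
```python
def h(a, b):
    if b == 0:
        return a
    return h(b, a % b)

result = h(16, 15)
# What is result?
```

h(16, 15) -> h(15, 1) -> h(1, 0) -> 1

Answer: 1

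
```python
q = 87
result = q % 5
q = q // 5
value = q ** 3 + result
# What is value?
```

Trace:
`q = 87` → q = 87
`result = q % 5` → result = 2
`q = q // 5` → q = 17
`value = q ** 3 + result` → value = 4915
So value = 4915

Answer: 4915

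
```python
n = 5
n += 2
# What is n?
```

Trace:
`n = 5` → n = 5
`n += 2` → n = 7
So n = 7

Answer: 7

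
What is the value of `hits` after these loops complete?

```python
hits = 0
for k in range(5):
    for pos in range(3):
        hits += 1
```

5 * 3 = 15
`hits` takes the values: 0 → 1 → 2 → 3 → 4 → 5 → 6 → 7 → 8 → 9 → 10 → 11 → 12 → 13 → 14 → 15

Answer: 15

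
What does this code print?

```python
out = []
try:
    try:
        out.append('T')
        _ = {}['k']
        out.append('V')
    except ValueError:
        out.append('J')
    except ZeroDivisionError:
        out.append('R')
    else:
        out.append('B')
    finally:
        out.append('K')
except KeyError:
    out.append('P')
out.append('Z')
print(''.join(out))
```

Execution trace: 'T' (inner try body) → 'K' (inner finally) → 'P' (outer except KeyError) → 'Z' (after the try/except). Output: TKPZ

Answer: TKPZ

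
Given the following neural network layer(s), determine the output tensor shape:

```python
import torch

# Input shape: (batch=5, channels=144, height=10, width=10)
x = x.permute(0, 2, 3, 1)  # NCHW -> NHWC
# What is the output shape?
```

Input: (5, 144, 10, 10) -> Output: (5, 10, 10, 144)

Answer: (5, 10, 10, 144)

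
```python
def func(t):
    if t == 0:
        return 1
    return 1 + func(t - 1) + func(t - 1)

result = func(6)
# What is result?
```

func(t) = 1 + 2·func(t-1), func(0)=1. Closed form: (1+1)·2^6 - 1 = 127.

Answer: 127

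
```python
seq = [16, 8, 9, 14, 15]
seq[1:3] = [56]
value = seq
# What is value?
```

Trace:
`seq = [16, 8, 9, 14, 15]` → seq = [16, 8, 9, 14, 15]
`seq[1:3] = [56]` → seq = [16, 56, 14, 15]
`value = seq` → value = [16, 56, 14, 15]
So value = [16, 56, 14, 15]

Answer: [16, 56, 14, 15]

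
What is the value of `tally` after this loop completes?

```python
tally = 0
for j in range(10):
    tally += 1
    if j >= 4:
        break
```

Loop breaks when j reaches 4, tally is 5
`tally` takes the values: 0 → 1 → 2 → 3 → 4 → 5

Answer: 5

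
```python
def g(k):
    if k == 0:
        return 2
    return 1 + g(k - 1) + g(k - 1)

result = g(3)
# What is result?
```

g(k) = 1 + 2·g(k-1), g(0)=2. Closed form: (2+1)·2^3 - 1 = 23.

Answer: 23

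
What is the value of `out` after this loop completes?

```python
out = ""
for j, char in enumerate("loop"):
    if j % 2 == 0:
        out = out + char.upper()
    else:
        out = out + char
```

Uppercase even positions in 'loop'
`out` takes the values: "" → "L" → "Lo" → "LoO" → "LoOp"

Answer: "LoOp"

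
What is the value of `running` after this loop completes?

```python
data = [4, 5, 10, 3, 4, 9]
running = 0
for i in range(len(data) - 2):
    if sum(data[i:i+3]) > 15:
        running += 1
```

Count windows with sum > 15
`running` takes the values: 0 → 1 → 2 → 3 → 4

Answer: 4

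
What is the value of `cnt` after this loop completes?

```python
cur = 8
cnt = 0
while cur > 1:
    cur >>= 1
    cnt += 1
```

Count right shifts until 1
`cnt` takes the values: 0 → 1 → 2 → 3

Answer: 3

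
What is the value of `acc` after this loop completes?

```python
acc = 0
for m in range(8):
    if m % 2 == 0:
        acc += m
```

Sum of even numbers 0 to 7
`acc` takes the values: 0 → 2 → 6 → 12

Answer: 12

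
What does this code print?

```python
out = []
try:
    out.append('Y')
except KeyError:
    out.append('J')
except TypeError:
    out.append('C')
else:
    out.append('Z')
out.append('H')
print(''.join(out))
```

Execution trace: 'Y' (try body, no exception) → 'Z' (else) → 'H' (after the try/except). Output: YZH

Answer: YZH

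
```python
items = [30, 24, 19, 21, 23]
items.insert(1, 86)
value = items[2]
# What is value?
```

Trace:
`items = [30, 24, 19, 21, 23]` → items = [30, 24, 19, 21, 23]
`items.insert(1, 86)` → items = [30, 86, 24, 19, 21, 23]
`value = items[2]` → value = 24
So value = 24

Answer: 24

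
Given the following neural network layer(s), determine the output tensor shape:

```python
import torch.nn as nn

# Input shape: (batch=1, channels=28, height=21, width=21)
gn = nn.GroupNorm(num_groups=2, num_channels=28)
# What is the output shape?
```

Input: (1, 28, 21, 21) -> Output: (1, 28, 21, 21)

Answer: (1, 28, 21, 21)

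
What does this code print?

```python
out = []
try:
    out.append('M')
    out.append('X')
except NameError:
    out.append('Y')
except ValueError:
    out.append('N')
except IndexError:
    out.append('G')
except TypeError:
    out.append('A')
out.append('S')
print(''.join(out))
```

Execution trace: 'M' (try body) → 'X' (try body, no exception) → 'S' (after the try/except). Output: MXS

Answer: MXS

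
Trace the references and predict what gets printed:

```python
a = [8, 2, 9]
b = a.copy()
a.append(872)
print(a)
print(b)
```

Key concept: list.copy() creates independent copy.
Step by step:
`a = [8, 2, 9]` → a = [8, 2, 9]
`b = a.copy()` → b = [8, 2, 9]
`a.append(872)` → a = [8, 2, 9, 872]
`print(a)` → prints [8, 2, 9, 872]
`print(b)` → prints [8, 2, 9]

Answer:
[8, 2, 9, 872]
[8, 2, 9]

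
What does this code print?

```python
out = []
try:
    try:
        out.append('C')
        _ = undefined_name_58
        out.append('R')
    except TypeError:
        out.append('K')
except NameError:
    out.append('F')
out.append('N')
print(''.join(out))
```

Execution trace: 'C' (inner try body) → 'F' (outer except NameError) → 'N' (after the try/except). Output: CFN

Answer: CFN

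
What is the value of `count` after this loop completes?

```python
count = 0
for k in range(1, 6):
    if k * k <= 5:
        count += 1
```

Count numbers where k² ≤ 5
`count` takes the values: 0 → 1 → 2

Answer: 2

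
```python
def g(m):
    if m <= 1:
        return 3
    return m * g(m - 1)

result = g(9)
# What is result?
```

g(9) = 9 * 8 * 7 * 6 * 5 * 4 * 3 * 2 * 3 = 1088640

Answer: 1088640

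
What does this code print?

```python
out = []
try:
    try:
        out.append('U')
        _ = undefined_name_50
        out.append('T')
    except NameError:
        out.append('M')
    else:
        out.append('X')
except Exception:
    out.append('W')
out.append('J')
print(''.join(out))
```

Execution trace: 'U' (inner try body) → 'M' (inner except NameError) → 'J' (after the try/except). Output: UMJ

Answer: UMJ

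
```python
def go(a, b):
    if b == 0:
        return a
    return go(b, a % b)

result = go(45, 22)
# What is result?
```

go(45, 22) -> go(22, 1) -> go(1, 0) -> 1

Answer: 1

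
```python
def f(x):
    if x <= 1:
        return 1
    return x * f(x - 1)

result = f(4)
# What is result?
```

f(4) = 4 * 3 * 2 * 1 = 24

Answer: 24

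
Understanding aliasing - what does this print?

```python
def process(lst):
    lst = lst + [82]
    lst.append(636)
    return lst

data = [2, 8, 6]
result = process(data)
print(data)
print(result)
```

Key concept: rebinding parameter vs mutation.
Step by step:
`data = [2, 8, 6]` → data = [2, 8, 6]
`result = process(data)` → result = [2, 8, 6, 82, 636]
`print(data)` → prints [2, 8, 6]
`print(result)` → prints [2, 8, 6, 82, 636]

Answer:
[2, 8, 6]
[2, 8, 6, 82, 636]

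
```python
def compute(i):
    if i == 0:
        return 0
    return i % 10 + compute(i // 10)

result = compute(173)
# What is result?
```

Sum of digits of 173: 3 + 7 + 1 = 11

Answer: 11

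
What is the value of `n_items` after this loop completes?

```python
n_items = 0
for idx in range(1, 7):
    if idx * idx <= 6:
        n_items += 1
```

Count numbers where idx² ≤ 6
`n_items` takes the values: 0 → 1 → 2

Answer: 2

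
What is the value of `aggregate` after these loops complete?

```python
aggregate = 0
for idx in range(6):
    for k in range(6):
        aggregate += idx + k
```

Sum of all idx+k for idx,k in 6x6
`aggregate` takes the values: 0 → 1 → 3 → 6 → 10 → 15 → 16 → 18 → 21 → 25 → 30 → 36 → 38 → 41 → 45 → 50 → 56 → 63 → 66 → 70 → 75 → 81 → 88 → 96 → 100 → 105 → 111 → 118 → 126 → 135 → 140 → 146 → 153 → 161 → 170 → 180

Answer: 180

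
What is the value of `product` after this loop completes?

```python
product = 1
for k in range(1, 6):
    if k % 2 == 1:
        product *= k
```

Product of odd numbers 1 to 5
`product` takes the values: 1 → 3 → 15

Answer: 15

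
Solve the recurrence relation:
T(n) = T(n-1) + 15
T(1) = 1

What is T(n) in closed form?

Unrolling: T(n) = T(1) + 15·(n-1) = 1 + 15(n-1) = 15n - 14.

Answer: T(n) = 15n - 14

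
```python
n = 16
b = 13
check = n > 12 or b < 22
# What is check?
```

Trace:
`n = 16` → n = 16
`b = 13` → b = 13
`check = n > 12 or b < 22` → check = True
So check = True

Answer: True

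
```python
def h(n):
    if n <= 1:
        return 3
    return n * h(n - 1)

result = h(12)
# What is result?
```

h(12) = 12 * 11 * 10 * 9 * 8 * 7 * 6 * 5 * 4 * 3 * 2 * 3 = 1437004800

Answer: 1437004800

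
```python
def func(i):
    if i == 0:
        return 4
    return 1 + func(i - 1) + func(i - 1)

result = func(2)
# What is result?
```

func(i) = 1 + 2·func(i-1), func(0)=4. Closed form: (4+1)·2^2 - 1 = 19.

Answer: 19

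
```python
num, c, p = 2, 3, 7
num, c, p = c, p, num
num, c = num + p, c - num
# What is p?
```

Trace:
`num, c, p = 2, 3, 7` → num = 2; c = 3; p = 7
`num, c, p = c, p, num` → num = 3; c = 7; p = 2
`num, c = num + p, c - num` → num = 5; c = 4
So p = 2

Answer: 2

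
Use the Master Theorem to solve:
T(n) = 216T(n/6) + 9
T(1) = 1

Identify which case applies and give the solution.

a=216, b=6, f(n)=9. log_6(216) = 3. Since c=0 < 3, Case 1 applies: T(n) = Θ(n^log_b(a)) = O(n^3).

Answer: O(n^3) - Case 1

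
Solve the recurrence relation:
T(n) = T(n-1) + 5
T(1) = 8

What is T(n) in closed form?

Unrolling: T(n) = T(1) + 5·(n-1) = 8 + 5(n-1) = 5n + 3.

Answer: T(n) = 5n + 3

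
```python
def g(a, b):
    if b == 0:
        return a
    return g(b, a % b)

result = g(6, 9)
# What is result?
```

g(6, 9) -> g(9, 6) -> g(6, 3) -> g(3, 0) -> 3

Answer: 3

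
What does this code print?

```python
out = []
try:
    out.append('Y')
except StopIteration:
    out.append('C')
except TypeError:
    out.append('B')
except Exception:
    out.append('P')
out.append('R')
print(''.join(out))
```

Execution trace: 'Y' (try body, no exception) → 'R' (after the try/except). Output: YR

Answer: YR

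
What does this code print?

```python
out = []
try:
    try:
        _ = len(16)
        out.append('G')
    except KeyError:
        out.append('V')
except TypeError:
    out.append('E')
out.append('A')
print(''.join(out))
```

Execution trace: 'E' (outer except TypeError) → 'A' (after the try/except). Output: EA

Answer: EA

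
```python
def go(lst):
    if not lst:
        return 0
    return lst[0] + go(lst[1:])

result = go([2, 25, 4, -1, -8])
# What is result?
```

2 + 25 + 4 + (-1) + (-8) + 0 = 22

Answer: 22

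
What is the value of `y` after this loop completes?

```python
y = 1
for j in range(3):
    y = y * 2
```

Multiply by 2, 3 times: 1 * 2^3 = 8
`y` takes the values: 1 → 2 → 4 → 8

Answer: 8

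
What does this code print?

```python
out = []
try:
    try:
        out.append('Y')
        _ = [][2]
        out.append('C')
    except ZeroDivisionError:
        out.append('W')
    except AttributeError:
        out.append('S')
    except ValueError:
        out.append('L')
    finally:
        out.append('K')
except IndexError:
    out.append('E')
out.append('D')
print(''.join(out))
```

Execution trace: 'Y' (try body) → 'K' (finally) → 'E' (outer except IndexError) → 'D' (after the try/except). Output: YKED

Answer: YKED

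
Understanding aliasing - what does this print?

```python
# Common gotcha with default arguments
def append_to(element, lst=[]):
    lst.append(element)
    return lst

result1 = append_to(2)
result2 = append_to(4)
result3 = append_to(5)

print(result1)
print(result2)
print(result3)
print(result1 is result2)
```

Key concept: mutable default argument gotcha.
Step by step:
`result1 = append_to(2)` → result1 = [2]
`result2 = append_to(4)` → result1 = [2, 4] (same object as result2); result2 = [2, 4] (same object as result1)
`result3 = append_to(5)` → result1 = [2, 4, 5] (same object as result2, result3); result2 = [2, 4, 5] (same object as result1, result3); result3 = [2, 4, 5] (same object as result1, result2)
`print(result1)` → prints [2, 4, 5]
`print(result2)` → prints [2, 4, 5]
`print(result3)` → prints [2, 4, 5]
`print(result1 is result2)` → prints True

Answer:
[2, 4, 5]
[2, 4, 5]
[2, 4, 5]
True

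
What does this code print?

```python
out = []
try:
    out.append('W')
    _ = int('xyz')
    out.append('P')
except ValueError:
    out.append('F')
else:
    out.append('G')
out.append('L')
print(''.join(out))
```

Execution trace: 'W' (try body) → 'F' (except ValueError) → 'L' (after the try/except). Output: WFL

Answer: WFL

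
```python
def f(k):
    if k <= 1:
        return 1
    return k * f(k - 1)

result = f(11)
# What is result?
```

f(11) = 11 * 10 * 9 * 8 * 7 * 6 * 5 * 4 * 3 * 2 * 1 = 39916800

Answer: 39916800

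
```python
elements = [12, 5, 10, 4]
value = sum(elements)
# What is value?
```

Trace:
`elements = [12, 5, 10, 4]` → elements = [12, 5, 10, 4]
`value = sum(elements)` → value = 31
So value = 31

Answer: 31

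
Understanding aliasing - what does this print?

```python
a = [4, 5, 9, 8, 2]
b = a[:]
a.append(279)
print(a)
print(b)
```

Key concept: slice [:] creates copy.
Step by step:
`a = [4, 5, 9, 8, 2]` → a = [4, 5, 9, 8, 2]
`b = a[:]` → b = [4, 5, 9, 8, 2]
`a.append(279)` → a = [4, 5, 9, 8, 2, 279]
`print(a)` → prints [4, 5, 9, 8, 2, 279]
`print(b)` → prints [4, 5, 9, 8, 2]

Answer:
[4, 5, 9, 8, 2, 279]
[4, 5, 9, 8, 2]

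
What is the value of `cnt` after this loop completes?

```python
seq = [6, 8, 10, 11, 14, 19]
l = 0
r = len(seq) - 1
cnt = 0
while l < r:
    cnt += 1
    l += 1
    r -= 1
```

Iterations until pointers meet (list length 6)
`cnt` takes the values: 0 → 1 → 2 → 3

Answer: 3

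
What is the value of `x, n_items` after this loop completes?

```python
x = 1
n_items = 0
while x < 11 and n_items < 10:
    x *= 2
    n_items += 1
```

Double until >= 11 or 10 iterations
`x, n_items` takes the values: (1, 0) → (2, 0) → (2, 1) → (4, 1) → (4, 2) → (8, 2) → (8, 3) → (16, 3) → (16, 4)

Answer: 16, 4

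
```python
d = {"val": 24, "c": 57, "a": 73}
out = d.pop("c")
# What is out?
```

Trace:
`d = {"val": 24, "c": 57, "a": 73}` → d = {'val': 24, 'c': 57, 'a': 73}
`out = d.pop("c")` → d = {'val': 24, 'a': 73}; out = 57
So out = 57

Answer: 57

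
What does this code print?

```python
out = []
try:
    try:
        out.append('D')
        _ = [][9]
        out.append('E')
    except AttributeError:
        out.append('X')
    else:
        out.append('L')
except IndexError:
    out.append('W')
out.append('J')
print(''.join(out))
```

Execution trace: 'D' (try body) → 'W' (outer except IndexError) → 'J' (after the try/except). Output: DWJ

Answer: DWJ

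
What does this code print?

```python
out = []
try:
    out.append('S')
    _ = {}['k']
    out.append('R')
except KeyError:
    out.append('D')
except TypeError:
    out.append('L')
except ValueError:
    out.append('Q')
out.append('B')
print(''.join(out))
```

Execution trace: 'S' (try body) → 'D' (except KeyError) → 'B' (after the try/except). Output: SDB

Answer: SDB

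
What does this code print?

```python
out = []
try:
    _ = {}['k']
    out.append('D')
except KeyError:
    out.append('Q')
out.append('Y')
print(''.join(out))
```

Execution trace: 'Q' (except KeyError) → 'Y' (after the try/except). Output: QY

Answer: QY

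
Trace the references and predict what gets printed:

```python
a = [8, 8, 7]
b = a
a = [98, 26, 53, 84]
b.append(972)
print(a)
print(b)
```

Key concept: rebinding vs mutation: a is rebound to a new list, b still points at the original.
Step by step:
`a = [8, 8, 7]` → a = [8, 8, 7]
`b = a` → b = [8, 8, 7] (same object as a)
`a = [98, 26, 53, 84]` → a = [98, 26, 53, 84]
`b.append(972)` → b = [8, 8, 7, 972]
`print(a)` → prints [98, 26, 53, 84]
`print(b)` → prints [8, 8, 7, 972]

Answer:
[98, 26, 53, 84]
[8, 8, 7, 972]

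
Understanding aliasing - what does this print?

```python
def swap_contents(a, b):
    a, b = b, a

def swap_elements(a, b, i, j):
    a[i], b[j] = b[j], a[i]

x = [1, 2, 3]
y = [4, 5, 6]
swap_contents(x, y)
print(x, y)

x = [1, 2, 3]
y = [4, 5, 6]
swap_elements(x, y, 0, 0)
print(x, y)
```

Key concept: parameter rebinding vs mutation.
Step by step:
`x = [1, 2, 3]` → x = [1, 2, 3]
`y = [4, 5, 6]` → y = [4, 5, 6]
`swap_contents(x, y)` → no visible change to tracked variables
`print(x, y)` → prints [1, 2, 3] [4, 5, 6]
`x = [1, 2, 3]` → x = [1, 2, 3]
`y = [4, 5, 6]` → y = [4, 5, 6]
`swap_elements(x, y, 0, 0)` → x = [4, 2, 3]; y = [1, 5, 6]
`print(x, y)` → prints [4, 2, 3] [1, 5, 6]

Answer:
[1, 2, 3] [4, 5, 6]
[4, 2, 3] [1, 5, 6]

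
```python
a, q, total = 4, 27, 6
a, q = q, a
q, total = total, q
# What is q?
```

Trace:
`a, q, total = 4, 27, 6` → a = 4; q = 27; total = 6
`a, q = q, a` → a = 27; q = 4
`q, total = total, q` → q = 6; total = 4
So q = 6

Answer: 6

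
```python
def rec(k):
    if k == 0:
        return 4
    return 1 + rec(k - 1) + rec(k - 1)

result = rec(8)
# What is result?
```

rec(k) = 1 + 2·rec(k-1), rec(0)=4. Closed form: (4+1)·2^8 - 1 = 1279.

Answer: 1279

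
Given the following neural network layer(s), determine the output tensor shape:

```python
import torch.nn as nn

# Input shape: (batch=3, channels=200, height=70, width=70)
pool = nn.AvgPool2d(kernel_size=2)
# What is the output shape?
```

Input: (3, 200, 70, 70) -> Output: (3, 200, 35, 35)

Answer: (3, 200, 35, 35)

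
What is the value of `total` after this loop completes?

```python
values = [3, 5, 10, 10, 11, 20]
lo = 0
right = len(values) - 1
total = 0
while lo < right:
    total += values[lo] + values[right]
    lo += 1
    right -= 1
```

Sum of pairs from ends
`total` takes the values: 0 → 23 → 39 → 59

Answer: 59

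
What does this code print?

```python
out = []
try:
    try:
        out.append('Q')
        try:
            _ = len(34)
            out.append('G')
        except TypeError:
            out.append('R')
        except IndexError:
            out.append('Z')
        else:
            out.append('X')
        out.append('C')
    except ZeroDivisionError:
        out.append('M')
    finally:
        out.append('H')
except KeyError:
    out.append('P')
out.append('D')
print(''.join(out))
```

Execution trace: 'Q' (try body) → 'R' (inner except TypeError) → 'C' (try body, no exception) → 'H' (finally) → 'D' (after the try/except). Output: QRCHD

Answer: QRCHD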